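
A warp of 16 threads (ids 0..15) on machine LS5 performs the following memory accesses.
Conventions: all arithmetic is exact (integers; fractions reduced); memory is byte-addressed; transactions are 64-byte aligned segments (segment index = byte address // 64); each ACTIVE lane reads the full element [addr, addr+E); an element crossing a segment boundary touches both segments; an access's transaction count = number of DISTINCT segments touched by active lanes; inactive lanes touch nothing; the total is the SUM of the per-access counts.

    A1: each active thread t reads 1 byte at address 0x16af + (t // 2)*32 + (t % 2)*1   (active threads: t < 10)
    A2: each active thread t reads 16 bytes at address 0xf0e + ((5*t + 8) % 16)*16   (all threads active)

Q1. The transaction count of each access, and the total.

A1: 3 transactions
A2: 5 transactions

Answer: 3,5; total 8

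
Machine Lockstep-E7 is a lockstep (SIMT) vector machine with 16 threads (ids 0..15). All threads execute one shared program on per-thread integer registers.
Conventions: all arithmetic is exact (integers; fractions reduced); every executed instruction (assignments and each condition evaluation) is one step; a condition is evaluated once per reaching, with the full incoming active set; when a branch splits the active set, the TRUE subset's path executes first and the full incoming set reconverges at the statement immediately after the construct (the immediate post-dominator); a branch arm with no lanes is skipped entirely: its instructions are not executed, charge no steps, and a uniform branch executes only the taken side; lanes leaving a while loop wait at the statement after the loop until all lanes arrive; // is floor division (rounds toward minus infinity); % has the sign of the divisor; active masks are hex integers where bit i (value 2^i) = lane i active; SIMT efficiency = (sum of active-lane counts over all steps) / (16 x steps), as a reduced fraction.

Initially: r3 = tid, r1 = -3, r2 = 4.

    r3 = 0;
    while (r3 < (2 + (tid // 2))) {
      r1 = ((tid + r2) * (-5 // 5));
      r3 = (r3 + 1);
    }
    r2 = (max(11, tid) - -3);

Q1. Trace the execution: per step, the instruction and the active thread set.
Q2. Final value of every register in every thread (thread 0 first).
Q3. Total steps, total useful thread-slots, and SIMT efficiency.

step 0: r3 <- 0                      0xffff
step 1: eval (r3 < (2 + (tid // 2))) 0xffff
step 2: r1 <- ((tid + r2) * (-5 // 5)) 0xffff
step 3: r3 <- (r3 + 1)               0xffff
step 4: eval (r3 < (2 + (tid // 2))) 0xffff
step 5: r1 <- ((tid + r2) * (-5 // 5)) 0xffff
step 6: r3 <- (r3 + 1)               0xffff
step 7: eval (r3 < (2 + (tid // 2))) 0xffff
step 8: r1 <- ((tid + r2) * (-5 // 5)) 0xfffc
step 9: r3 <- (r3 + 1)               0xfffc
step 10: eval (r3 < (2 + (tid // 2))) 0xfffc
step 11: r1 <- ((tid + r2) * (-5 // 5)) 0xfff0
step 12: r3 <- (r3 + 1)               0xfff0
step 13: eval (r3 < (2 + (tid // 2))) 0xfff0
step 14: r1 <- ((tid + r2) * (-5 // 5)) 0xffc0
step 15: r3 <- (r3 + 1)               0xffc0
step 16: eval (r3 < (2 + (tid // 2))) 0xffc0
step 17: r1 <- ((tid + r2) * (-5 // 5)) 0xff00
step 18: r3 <- (r3 + 1)               0xff00
step 19: eval (r3 < (2 + (tid // 2))) 0xff00
step 20: r1 <- ((tid + r2) * (-5 // 5)) 0xfc00
step 21: r3 <- (r3 + 1)               0xfc00
step 22: eval (r3 < (2 + (tid // 2))) 0xfc00
step 23: r1 <- ((tid + r2) * (-5 // 5)) 0xf000
step 24: r3 <- (r3 + 1)               0xf000
step 25: eval (r3 < (2 + (tid // 2))) 0xf000
step 26: r1 <- ((tid + r2) * (-5 // 5)) 0xc000
step 27: r3 <- (r3 + 1)               0xc000
step 28: eval (r3 < (2 + (tid // 2))) 0xc000
step 29: r2 <- (max(11, tid) - -3)    0xffff

Answer: 30 steps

r3: 2,2,3,3,4,4,5,5,6,6,7,7,8,8,9,9
r1: -4,-5,-6,-7,-8,-9,-10,-11,-12,-13,-14,-15,-16,-17,-18,-19
r2: 14,14,14,14,14,14,14,14,14,14,14,14,15,16,17,18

steps = 30; useful = 312; efficiency = 312/480 = 13/20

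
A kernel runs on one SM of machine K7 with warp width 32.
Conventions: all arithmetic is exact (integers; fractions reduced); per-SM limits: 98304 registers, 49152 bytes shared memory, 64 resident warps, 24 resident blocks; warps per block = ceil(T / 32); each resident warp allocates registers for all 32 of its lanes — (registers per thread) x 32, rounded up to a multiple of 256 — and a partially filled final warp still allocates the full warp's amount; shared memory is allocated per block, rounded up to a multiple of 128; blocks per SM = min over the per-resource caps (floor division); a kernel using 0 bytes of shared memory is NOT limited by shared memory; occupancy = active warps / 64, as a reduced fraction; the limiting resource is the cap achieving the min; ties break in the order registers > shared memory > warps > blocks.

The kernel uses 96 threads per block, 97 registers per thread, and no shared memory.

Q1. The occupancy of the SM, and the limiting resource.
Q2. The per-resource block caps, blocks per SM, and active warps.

Answer: occupancy 27/64, limited by registers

registers: 9 blocks
shared memory: no limit (kernel uses none)
warps: 21 blocks
blocks: 24 blocks

Answer: 9 blocks, 27 active warps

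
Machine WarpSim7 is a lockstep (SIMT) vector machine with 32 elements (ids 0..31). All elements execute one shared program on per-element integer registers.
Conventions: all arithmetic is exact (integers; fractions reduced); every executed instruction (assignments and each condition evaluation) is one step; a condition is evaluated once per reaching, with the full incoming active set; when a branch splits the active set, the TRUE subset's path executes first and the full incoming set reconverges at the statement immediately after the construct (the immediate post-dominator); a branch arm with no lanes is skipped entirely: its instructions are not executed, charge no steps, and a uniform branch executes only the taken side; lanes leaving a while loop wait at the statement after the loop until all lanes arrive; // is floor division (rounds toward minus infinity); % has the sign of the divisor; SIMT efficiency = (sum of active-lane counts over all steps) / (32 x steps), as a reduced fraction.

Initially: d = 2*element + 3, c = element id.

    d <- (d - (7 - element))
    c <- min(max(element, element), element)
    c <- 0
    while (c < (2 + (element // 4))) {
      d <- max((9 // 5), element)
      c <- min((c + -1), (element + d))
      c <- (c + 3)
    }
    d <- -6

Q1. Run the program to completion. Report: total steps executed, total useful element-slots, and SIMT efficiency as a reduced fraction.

Answer: 25 steps, 544 useful, 17/25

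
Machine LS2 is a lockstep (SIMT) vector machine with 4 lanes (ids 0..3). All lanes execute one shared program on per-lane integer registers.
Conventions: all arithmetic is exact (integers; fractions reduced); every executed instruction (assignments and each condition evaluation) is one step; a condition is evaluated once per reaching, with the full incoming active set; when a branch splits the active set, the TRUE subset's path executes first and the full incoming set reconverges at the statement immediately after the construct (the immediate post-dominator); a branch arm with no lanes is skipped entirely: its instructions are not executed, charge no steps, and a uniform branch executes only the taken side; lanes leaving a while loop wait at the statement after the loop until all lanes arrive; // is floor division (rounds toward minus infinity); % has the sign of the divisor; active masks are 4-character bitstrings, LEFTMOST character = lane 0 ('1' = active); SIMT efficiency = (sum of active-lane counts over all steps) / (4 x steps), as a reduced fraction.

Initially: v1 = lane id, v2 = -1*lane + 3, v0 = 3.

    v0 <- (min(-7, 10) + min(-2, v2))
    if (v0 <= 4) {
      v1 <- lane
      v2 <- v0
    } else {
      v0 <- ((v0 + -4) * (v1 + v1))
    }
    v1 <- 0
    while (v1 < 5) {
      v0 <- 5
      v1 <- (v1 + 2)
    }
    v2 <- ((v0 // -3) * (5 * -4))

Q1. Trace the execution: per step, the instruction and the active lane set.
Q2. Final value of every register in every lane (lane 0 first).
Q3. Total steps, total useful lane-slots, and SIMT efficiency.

step 0: v0 <- (min(-7, 10) + min(-2, v2)) 1111
step 1: eval (v0 <= 4)               1111
step 2: v1 <- lane                   1111
step 3: v2 <- v0                     1111
step 4: v1 <- 0                      1111
step 5: eval (v1 < 5)                1111
step 6: v0 <- 5                      1111
step 7: v1 <- (v1 + 2)               1111
step 8: eval (v1 < 5)                1111
step 9: v0 <- 5                      1111
step 10: v1 <- (v1 + 2)               1111
step 11: eval (v1 < 5)                1111
step 12: v0 <- 5                      1111
step 13: v1 <- (v1 + 2)               1111
step 14: eval (v1 < 5)                1111
step 15: v2 <- ((v0 // -3) * (5 * -4)) 1111

Answer: 16 steps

v1: 6,6,6,6
v2: 40,40,40,40
v0: 5,5,5,5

steps = 16; useful = 64; efficiency = 64/64 = 1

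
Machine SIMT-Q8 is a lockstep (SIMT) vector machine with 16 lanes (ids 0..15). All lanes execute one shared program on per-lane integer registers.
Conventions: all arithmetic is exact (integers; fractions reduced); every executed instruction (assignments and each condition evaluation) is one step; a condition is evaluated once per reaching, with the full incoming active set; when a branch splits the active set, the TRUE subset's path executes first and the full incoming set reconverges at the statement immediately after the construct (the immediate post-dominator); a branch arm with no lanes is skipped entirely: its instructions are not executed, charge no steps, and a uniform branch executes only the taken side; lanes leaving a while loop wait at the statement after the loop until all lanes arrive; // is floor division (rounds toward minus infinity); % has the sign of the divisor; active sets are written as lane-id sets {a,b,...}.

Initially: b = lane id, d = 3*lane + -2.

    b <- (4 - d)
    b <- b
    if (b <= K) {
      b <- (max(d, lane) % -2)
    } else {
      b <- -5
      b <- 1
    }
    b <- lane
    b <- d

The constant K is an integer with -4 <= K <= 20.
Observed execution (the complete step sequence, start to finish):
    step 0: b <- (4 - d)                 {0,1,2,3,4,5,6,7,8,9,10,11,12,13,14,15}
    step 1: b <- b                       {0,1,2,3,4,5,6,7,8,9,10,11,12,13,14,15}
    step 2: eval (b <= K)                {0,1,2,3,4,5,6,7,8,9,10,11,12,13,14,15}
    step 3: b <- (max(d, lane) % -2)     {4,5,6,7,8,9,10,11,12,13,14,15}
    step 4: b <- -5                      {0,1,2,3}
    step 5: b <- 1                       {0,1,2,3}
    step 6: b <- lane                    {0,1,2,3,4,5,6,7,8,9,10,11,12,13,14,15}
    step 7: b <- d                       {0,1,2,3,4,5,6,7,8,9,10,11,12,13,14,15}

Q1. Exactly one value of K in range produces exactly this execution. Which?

Answer: K = -4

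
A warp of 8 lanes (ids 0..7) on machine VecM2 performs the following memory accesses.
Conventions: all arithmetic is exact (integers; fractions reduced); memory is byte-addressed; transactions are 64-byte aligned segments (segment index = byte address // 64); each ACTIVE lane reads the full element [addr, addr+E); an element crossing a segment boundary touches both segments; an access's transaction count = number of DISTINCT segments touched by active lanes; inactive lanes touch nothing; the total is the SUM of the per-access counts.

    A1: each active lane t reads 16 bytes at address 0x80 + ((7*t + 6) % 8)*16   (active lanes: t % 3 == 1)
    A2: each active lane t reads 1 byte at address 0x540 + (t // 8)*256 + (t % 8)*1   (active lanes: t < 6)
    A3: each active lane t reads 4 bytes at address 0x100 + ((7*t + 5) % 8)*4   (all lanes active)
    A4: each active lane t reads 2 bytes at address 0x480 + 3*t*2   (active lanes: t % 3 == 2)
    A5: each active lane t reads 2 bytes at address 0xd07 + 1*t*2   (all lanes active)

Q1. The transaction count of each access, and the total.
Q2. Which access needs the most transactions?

A1: 2 transactions
A2: 1 transaction
A3: 1 transaction
A4: 1 transaction
A5: 1 transaction

Answer: 2,1,1,1,1; total 6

Answer: A1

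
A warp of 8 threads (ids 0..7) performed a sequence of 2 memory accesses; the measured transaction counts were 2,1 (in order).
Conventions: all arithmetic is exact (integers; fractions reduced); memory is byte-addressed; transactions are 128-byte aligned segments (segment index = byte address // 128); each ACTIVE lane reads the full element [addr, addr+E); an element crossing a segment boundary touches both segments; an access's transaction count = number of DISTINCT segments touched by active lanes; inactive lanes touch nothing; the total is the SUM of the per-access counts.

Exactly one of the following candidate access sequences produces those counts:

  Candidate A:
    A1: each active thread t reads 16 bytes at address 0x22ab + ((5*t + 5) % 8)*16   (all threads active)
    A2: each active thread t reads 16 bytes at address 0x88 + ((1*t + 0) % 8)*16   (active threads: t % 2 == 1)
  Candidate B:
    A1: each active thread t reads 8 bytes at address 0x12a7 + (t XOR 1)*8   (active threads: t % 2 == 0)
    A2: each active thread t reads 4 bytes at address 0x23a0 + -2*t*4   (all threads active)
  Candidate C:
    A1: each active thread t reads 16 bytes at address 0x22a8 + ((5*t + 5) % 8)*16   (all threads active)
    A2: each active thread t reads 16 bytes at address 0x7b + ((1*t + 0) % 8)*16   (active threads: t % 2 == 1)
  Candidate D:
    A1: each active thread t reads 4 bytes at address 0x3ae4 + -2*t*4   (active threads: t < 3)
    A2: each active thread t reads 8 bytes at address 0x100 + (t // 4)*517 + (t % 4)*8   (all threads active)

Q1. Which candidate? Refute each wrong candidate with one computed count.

A: A2 gives 2 transactions, not 1
B: A1 gives 1 transaction, not 2
D: A1 gives 1 transaction, not 2
C: all counts match (2,1)

Answer: C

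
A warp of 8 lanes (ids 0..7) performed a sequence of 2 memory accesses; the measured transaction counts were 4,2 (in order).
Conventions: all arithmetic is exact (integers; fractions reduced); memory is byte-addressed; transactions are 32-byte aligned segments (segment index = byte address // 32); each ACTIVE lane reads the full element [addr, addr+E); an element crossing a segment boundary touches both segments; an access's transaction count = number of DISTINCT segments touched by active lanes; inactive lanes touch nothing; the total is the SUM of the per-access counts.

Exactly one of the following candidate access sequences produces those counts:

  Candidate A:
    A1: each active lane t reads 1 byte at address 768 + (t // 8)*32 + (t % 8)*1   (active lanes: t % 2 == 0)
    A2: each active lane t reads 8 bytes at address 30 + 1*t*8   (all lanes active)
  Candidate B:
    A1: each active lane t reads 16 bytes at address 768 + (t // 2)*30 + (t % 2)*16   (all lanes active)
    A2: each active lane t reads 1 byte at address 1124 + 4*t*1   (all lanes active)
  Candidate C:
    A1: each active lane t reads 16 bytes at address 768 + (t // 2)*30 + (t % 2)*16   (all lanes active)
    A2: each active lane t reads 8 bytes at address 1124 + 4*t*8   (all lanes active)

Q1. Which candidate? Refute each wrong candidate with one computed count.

A: A1 gives 1 transaction, not 4
C: A2 gives 8 transactions, not 2
B: all counts match (4,2)

Answer: B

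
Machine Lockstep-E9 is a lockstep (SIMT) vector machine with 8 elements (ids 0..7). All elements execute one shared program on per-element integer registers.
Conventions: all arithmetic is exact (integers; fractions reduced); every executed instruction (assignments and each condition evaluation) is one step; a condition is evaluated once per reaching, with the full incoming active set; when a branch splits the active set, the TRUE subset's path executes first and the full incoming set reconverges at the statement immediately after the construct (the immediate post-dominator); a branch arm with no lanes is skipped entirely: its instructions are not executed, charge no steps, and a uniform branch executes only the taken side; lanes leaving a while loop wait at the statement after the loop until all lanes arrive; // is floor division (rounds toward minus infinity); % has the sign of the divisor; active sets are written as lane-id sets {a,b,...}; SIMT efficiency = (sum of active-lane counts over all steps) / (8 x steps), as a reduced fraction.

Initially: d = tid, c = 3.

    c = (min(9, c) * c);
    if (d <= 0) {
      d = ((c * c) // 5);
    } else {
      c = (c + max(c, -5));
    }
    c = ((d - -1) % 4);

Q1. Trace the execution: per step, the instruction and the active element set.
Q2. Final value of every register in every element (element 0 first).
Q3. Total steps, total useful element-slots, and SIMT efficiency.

step 0: c <- (min(9, c) * c)         {0,1,2,3,4,5,6,7}
step 1: eval (d <= 0)                {0,1,2,3,4,5,6,7}
step 2: d <- ((c * c) // 5)          {0}
step 3: c <- (c + max(c, -5))        {1,2,3,4,5,6,7}
step 4: c <- ((d - -1) % 4)          {0,1,2,3,4,5,6,7}

Answer: 5 steps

d: 16,1,2,3,4,5,6,7
c: 1,2,3,0,1,2,3,0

steps = 5; useful = 32; efficiency = 32/40 = 4/5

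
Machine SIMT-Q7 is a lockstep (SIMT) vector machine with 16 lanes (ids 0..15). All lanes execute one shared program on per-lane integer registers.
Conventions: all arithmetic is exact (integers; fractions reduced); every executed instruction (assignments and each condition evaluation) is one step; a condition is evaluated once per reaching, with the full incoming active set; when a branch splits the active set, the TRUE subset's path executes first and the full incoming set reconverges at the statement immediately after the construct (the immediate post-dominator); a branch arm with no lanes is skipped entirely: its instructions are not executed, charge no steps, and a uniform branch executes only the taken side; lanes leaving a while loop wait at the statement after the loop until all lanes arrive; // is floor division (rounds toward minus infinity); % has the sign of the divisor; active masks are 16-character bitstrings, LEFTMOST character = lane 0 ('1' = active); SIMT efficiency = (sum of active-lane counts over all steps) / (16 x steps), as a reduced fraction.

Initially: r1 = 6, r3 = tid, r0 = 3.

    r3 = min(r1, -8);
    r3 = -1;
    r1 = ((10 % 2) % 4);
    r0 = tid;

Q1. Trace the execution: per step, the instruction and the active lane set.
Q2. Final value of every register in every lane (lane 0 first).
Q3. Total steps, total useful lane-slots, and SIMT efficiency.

step 0: r3 <- min(r1, -8)            1111111111111111
step 1: r3 <- -1                     1111111111111111
step 2: r1 <- ((10 % 2) % 4)         1111111111111111
step 3: r0 <- tid                    1111111111111111

Answer: 4 steps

r1: 0,0,0,0,0,0,0,0,0,0,0,0,0,0,0,0
r3: -1,-1,-1,-1,-1,-1,-1,-1,-1,-1,-1,-1,-1,-1,-1,-1
r0: 0,1,2,3,4,5,6,7,8,9,10,11,12,13,14,15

steps = 4; useful = 64; efficiency = 64/64 = 1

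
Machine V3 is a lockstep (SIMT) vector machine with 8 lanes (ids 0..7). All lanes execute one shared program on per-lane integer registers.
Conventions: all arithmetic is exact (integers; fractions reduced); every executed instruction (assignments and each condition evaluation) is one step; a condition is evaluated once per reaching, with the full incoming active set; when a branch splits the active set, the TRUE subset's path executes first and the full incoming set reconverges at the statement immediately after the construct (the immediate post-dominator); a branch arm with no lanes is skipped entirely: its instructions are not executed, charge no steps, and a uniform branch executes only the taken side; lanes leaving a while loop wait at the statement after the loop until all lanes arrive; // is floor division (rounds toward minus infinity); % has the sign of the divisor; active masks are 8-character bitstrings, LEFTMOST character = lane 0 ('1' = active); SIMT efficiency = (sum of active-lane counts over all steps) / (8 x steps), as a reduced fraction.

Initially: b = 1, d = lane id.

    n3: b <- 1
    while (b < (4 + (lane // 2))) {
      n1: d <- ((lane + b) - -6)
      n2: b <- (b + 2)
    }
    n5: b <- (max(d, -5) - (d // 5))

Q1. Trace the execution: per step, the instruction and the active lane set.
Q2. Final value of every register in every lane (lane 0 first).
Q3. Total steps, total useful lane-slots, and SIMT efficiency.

step 0: b <- 1                       11111111
step 1: eval (b < (4 + (lane // 2))) 11111111
step 2: d <- ((lane + b) - -6)       11111111
step 3: b <- (b + 2)                 11111111
step 4: eval (b < (4 + (lane // 2))) 11111111
step 5: d <- ((lane + b) - -6)       11111111
step 6: b <- (b + 2)                 11111111
step 7: eval (b < (4 + (lane // 2))) 11111111
step 8: d <- ((lane + b) - -6)       00001111
step 9: b <- (b + 2)                 00001111
step 10: eval (b < (4 + (lane // 2))) 00001111
step 11: b <- (max(d, -5) - (d // 5)) 11111111

Answer: 12 steps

b: 8,8,9,10,12,13,14,15
d: 9,10,11,12,15,16,17,18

steps = 12; useful = 84; efficiency = 84/96 = 7/8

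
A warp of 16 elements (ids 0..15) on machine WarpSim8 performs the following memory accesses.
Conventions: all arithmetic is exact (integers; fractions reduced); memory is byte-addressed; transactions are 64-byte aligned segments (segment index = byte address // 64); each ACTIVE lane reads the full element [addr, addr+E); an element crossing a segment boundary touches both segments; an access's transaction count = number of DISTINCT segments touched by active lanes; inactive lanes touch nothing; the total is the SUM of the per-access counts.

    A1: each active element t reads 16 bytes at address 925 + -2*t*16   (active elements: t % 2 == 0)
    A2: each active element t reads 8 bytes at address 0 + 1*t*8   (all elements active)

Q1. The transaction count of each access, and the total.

A1: 8 transactions
A2: 2 transactions

Answer: 8,2; total 10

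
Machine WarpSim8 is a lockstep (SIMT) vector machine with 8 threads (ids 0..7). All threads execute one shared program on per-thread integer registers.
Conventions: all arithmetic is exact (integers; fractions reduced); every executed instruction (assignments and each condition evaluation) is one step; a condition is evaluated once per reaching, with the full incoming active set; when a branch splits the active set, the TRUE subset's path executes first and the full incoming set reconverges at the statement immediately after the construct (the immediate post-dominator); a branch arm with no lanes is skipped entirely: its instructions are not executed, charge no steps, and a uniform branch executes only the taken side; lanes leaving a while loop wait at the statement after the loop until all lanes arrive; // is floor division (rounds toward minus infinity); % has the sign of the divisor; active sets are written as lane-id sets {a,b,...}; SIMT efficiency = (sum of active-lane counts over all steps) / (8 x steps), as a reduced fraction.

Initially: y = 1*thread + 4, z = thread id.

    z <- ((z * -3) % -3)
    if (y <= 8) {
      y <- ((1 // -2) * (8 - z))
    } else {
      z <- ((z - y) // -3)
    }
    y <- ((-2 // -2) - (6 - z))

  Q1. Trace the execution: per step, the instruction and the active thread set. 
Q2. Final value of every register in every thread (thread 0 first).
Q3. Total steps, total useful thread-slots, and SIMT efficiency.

step 0: z <- ((z * -3) % -3)         {0,1,2,3,4,5,6,7}
step 1: eval (y <= 8)                {0,1,2,3,4,5,6,7}
step 2: y <- ((1 // -2) * (8 - z))   {0,1,2,3,4}
step 3: z <- ((z - y) // -3)         {5,6,7}
step 4: y <- ((-2 // -2) - (6 - z))  {0,1,2,3,4,5,6,7}

Answer: 5 steps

y: -5,-5,-5,-5,-5,-2,-2,-2
z: 0,0,0,0,0,3,3,3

steps = 5; useful = 32; efficiency = 32/40 = 4/5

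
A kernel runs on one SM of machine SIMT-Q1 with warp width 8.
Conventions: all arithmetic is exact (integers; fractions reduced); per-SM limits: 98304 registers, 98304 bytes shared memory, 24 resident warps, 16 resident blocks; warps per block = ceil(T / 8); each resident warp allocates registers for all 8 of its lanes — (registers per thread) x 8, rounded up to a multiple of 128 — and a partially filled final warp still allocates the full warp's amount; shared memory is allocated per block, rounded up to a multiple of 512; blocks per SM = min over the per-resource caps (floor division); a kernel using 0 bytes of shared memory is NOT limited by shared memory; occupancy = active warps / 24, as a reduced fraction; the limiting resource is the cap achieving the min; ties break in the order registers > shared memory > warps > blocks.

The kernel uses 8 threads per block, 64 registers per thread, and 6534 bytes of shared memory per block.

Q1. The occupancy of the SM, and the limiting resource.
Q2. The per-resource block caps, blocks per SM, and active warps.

Answer: occupancy 7/12, limited by shared memory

registers: 192 blocks
shared memory: 14 blocks
warps: 24 blocks
blocks: 16 blocks

Answer: 14 blocks, 14 active warps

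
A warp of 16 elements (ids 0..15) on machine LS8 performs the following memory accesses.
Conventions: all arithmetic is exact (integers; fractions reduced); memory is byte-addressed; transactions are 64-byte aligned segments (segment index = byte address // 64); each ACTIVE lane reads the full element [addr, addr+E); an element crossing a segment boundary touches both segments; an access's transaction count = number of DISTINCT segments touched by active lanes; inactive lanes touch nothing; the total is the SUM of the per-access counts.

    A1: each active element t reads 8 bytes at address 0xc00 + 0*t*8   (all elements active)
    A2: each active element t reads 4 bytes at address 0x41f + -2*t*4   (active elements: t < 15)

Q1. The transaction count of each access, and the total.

A1: 1 transaction
A2: 3 transactions

Answer: 1,3; total 4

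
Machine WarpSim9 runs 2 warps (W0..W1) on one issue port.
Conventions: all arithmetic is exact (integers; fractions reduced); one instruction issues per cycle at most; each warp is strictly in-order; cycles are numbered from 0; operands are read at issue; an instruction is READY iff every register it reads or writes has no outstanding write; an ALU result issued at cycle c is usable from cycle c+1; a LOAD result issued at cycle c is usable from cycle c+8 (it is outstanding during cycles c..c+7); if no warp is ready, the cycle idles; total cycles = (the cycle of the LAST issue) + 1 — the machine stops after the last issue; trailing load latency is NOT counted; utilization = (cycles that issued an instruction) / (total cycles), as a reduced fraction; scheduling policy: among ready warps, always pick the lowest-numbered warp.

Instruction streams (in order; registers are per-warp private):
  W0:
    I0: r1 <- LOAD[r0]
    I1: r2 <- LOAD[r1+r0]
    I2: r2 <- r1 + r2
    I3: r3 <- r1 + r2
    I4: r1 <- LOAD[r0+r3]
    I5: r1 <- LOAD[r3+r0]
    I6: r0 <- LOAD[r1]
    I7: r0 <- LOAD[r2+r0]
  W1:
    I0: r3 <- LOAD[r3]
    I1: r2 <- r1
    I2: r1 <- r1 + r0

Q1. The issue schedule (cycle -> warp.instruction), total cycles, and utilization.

cycle 0: W0.I0
cycle 1: W1.I0
cycle 2: W1.I1
cycle 3: W1.I2
cycle 4: idle
cycle 5: idle
cycle 6: idle
cycle 7: idle
cycle 8: W0.I1
cycle 9: idle
cycle 10: idle
cycle 11: idle
cycle 12: idle
cycle 13: idle
cycle 14: idle
cycle 15: idle
cycle 16: W0.I2
cycle 17: W0.I3
cycle 18: W0.I4
cycle 19: idle
cycle 20: idle
cycle 21: idle
cycle 22: idle
cycle 23: idle
cycle 24: idle
cycle 25: idle
cycle 26: W0.I5
cycle 27: idle
cycle 28: idle
cycle 29: idle
cycle 30: idle
cycle 31: idle
cycle 32: idle
cycle 33: idle
cycle 34: W0.I6
cycle 35: idle
cycle 36: idle
cycle 37: idle
cycle 38: idle
cycle 39: idle
cycle 40: idle
cycle 41: idle
cycle 42: W0.I7

Answer: 43 cycles, utilization 11/43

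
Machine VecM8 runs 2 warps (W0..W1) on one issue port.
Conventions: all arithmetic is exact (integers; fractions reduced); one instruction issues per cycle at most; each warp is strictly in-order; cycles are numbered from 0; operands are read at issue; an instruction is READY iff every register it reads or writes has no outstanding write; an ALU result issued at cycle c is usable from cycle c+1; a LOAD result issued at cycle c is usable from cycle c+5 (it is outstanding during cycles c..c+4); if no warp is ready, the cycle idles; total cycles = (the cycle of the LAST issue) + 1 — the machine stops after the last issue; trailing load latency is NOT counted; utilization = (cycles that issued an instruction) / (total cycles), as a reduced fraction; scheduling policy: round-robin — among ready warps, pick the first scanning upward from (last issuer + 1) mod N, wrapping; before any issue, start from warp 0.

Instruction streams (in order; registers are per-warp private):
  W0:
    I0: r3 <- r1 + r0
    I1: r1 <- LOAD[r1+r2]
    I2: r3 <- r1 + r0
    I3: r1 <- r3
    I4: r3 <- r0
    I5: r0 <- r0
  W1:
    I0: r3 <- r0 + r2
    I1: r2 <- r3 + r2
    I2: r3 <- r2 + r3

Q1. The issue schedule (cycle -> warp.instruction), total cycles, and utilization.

cycle 0: W0.I0
cycle 1: W1.I0
cycle 2: W0.I1
cycle 3: W1.I1
cycle 4: W1.I2
cycle 5: idle
cycle 6: idle
cycle 7: W0.I2
cycle 8: W0.I3
cycle 9: W0.I4
cycle 10: W0.I5

Answer: 11 cycles, utilization 9/11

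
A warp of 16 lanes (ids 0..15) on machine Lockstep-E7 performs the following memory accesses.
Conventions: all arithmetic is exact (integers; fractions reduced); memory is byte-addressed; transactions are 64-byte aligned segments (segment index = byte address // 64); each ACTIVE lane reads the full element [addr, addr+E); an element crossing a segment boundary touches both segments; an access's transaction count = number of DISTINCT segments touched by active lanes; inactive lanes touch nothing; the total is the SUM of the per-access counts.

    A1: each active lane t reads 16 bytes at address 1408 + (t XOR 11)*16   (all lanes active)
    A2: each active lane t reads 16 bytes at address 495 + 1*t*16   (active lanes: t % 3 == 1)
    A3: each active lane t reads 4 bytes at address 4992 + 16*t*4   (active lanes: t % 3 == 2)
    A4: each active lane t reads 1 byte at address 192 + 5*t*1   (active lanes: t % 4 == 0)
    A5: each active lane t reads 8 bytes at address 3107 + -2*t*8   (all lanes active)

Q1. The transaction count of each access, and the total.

A1: 4 transactions
A2: 5 transactions
A3: 5 transactions
A4: 1 transaction
A5: 5 transactions

Answer: 4,5,5,1,5; total 20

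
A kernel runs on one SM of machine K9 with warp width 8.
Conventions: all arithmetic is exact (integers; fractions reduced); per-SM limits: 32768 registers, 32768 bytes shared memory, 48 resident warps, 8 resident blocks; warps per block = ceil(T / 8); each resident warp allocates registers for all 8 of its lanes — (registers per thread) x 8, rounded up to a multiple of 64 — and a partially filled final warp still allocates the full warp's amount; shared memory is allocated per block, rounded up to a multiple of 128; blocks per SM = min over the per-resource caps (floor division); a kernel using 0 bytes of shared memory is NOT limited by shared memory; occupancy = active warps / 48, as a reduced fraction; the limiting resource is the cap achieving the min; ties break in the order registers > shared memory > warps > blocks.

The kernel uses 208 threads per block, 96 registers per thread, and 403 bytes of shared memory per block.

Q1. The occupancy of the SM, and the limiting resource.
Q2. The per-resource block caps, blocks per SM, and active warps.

Answer: occupancy 13/24, limited by registers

registers: 1 block
shared memory: 64 blocks
warps: 1 block
blocks: 8 blocks

Answer: 1 block, 26 active warps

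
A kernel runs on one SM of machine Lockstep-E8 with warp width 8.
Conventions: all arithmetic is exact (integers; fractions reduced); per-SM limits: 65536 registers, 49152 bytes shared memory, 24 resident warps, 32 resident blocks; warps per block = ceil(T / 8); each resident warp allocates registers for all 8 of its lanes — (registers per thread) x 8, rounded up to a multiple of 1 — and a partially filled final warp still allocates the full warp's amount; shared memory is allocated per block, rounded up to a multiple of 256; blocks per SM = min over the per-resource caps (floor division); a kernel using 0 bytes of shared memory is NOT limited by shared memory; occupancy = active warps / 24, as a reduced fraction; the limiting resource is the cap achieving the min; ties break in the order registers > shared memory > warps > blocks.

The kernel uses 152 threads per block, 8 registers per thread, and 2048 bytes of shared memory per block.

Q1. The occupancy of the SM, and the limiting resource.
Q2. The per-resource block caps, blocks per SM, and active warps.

Answer: occupancy 19/24, limited by warps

registers: 53 blocks
shared memory: 24 blocks
warps: 1 block
blocks: 32 blocks

Answer: 1 block, 19 active warps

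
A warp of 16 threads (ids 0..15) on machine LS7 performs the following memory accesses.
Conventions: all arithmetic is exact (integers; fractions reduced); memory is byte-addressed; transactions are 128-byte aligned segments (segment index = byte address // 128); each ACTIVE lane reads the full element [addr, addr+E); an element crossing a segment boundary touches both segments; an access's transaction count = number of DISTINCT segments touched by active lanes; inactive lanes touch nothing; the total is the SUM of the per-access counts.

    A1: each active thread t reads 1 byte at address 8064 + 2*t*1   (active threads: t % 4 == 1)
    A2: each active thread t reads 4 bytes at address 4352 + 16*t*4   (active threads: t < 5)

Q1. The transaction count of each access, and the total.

A1: 1 transaction
A2: 3 transactions

Answer: 1,3; total 4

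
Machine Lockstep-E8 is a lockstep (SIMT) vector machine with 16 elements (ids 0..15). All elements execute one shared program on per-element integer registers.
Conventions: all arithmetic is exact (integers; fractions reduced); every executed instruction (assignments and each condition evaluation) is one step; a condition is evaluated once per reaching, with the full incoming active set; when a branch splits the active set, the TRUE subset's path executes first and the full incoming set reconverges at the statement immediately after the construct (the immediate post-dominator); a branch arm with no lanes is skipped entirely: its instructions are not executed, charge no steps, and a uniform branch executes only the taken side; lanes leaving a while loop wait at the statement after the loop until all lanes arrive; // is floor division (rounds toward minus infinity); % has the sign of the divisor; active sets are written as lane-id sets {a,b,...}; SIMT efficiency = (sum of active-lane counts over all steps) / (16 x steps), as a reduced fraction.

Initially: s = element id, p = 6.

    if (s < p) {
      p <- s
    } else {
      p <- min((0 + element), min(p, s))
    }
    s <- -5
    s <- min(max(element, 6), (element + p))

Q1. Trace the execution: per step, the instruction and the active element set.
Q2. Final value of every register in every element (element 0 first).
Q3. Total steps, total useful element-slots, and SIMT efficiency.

step 0: eval (s < p)                 {0,1,2,3,4,5,6,7,8,9,10,11,12,13,14,15}
step 1: p <- s                       {0,1,2,3,4,5}
step 2: p <- min((0 + element), min(p, s)) {6,7,8,9,10,11,12,13,14,15}
step 3: s <- -5                      {0,1,2,3,4,5,6,7,8,9,10,11,12,13,14,15}
step 4: s <- min(max(element, 6), (element + p)) {0,1,2,3,4,5,6,7,8,9,10,11,12,13,14,15}

Answer: 5 steps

s: 0,2,4,6,6,6,6,7,8,9,10,11,12,13,14,15
p: 0,1,2,3,4,5,6,6,6,6,6,6,6,6,6,6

steps = 5; useful = 64; efficiency = 64/80 = 4/5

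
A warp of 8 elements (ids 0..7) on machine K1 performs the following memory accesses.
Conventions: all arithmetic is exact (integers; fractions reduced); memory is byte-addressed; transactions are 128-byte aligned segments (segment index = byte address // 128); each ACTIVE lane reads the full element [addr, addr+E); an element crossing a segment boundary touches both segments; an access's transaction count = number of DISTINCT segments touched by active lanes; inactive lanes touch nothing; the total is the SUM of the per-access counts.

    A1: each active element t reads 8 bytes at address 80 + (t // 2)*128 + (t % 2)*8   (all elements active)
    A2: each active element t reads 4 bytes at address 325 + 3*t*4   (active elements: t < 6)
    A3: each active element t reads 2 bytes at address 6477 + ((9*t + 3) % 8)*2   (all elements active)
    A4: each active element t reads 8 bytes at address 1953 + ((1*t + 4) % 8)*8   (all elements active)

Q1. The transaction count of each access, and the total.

A1: 4 transactions
A2: 2 transactions
A3: 1 transaction
A4: 1 transaction

Answer: 4,2,1,1; total 8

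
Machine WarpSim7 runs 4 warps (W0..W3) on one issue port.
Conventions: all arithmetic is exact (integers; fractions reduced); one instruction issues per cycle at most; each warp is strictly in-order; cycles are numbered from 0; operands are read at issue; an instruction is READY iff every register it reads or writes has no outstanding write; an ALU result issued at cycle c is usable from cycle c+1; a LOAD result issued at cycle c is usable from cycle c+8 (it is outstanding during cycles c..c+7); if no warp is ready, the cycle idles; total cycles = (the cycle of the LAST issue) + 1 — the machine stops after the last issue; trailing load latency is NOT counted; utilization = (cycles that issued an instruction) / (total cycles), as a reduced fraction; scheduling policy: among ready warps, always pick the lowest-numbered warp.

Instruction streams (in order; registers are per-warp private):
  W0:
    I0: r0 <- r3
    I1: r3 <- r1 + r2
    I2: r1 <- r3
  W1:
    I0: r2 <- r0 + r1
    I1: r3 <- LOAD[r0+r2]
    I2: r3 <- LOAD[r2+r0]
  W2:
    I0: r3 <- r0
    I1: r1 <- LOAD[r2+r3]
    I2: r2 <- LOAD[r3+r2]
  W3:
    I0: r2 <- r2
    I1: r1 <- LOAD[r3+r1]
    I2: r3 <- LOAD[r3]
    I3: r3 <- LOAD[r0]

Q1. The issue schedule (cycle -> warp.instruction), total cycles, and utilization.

cycle 0: W0.I0
cycle 1: W0.I1
cycle 2: W0.I2
cycle 3: W1.I0
cycle 4: W1.I1
cycle 5: W2.I0
cycle 6: W2.I1
cycle 7: W2.I2
cycle 8: W3.I0
cycle 9: W3.I1
cycle 10: W3.I2
cycle 11: idle
cycle 12: W1.I2
cycle 13: idle
cycle 14: idle
cycle 15: idle
cycle 16: idle
cycle 17: idle
cycle 18: W3.I3

Answer: 19 cycles, utilization 13/19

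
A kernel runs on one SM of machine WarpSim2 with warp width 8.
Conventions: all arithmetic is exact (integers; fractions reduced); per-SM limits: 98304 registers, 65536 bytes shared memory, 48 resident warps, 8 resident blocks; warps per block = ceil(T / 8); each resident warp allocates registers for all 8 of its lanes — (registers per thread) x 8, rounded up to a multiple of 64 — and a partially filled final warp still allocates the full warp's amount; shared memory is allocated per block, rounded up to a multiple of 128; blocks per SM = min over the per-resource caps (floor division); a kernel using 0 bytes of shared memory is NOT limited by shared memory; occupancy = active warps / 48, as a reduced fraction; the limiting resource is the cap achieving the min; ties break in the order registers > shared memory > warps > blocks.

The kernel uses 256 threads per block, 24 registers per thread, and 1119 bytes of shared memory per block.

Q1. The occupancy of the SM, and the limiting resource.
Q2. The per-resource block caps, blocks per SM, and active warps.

Answer: occupancy 2/3, limited by warps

registers: 16 blocks
shared memory: 56 blocks
warps: 1 block
blocks: 8 blocks

Answer: 1 block, 32 active warps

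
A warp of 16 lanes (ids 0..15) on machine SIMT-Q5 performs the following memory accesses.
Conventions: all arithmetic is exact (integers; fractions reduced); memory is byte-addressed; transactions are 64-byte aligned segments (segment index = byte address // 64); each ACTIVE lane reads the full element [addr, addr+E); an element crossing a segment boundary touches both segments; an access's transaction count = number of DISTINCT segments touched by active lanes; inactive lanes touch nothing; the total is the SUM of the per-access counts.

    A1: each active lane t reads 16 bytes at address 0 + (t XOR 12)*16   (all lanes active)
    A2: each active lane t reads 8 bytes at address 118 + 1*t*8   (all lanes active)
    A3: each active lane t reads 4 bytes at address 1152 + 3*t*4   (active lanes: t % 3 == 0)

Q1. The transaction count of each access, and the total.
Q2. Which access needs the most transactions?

A1: 4 transactions
A2: 3 transactions
A3: 3 transactions

Answer: 4,3,3; total 10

Answer: A1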